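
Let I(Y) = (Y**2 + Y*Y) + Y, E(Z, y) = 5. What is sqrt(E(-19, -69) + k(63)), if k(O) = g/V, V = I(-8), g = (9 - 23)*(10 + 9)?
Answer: sqrt(2505)/30 ≈ 1.6683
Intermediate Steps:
g = -266 (g = -14*19 = -266)
I(Y) = Y + 2*Y**2 (I(Y) = (Y**2 + Y**2) + Y = 2*Y**2 + Y = Y + 2*Y**2)
V = 120 (V = -8*(1 + 2*(-8)) = -8*(1 - 16) = -8*(-15) = 120)
k(O) = -133/60 (k(O) = -266/120 = -266*1/120 = -133/60)
sqrt(E(-19, -69) + k(63)) = sqrt(5 - 133/60) = sqrt(167/60) = sqrt(2505)/30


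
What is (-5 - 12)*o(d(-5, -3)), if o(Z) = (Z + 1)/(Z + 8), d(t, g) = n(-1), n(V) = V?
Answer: 0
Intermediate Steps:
d(t, g) = -1
o(Z) = (1 + Z)/(8 + Z)
(-5 - 12)*o(d(-5, -3)) = (-5 - 12)*((1 - 1)/(8 - 1)) = -17*0/7 = -17*0 = 0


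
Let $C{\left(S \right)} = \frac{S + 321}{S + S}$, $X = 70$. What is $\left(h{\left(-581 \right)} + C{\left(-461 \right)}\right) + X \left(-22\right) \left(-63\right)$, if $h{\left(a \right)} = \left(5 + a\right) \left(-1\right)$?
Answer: $\frac{44991826}{461} \approx 97596.0$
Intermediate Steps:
$C{\left(S \right)} = \frac{321 + S}{2 S}$
$h{\left(a \right)} = -5 - a$
$\left(h{\left(-581 \right)} + C{\left(-461 \right)}\right) + X \left(-22\right) \left(-63\right) = \left(\left(-5 - -581\right) + \frac{321 - 461}{2 \left(-461\right)}\right) + 70 \left(-22\right) \left(-63\right) = \left(\left(-5 + 581\right) + \frac{1}{2} \left(- \frac{1}{461}\right) \left(-140\right)\right) - -97020 = \left(576 + \frac{70}{461}\right) + 97020 = \frac{265606}{461} + 97020 = \frac{44991826}{461}$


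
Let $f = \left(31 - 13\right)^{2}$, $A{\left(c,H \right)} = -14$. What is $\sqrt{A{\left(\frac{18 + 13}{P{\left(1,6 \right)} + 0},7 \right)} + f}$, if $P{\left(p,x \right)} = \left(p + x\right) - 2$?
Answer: $\sqrt{310} \approx 17.607$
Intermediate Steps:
$P{\left(p,x \right)} = -2 + p + x$
$f = 324$ ($f = 18^{2} = 324$)
$\sqrt{A{\left(\frac{18 + 13}{P{\left(1,6 \right)} + 0},7 \right)} + f} = \sqrt{-14 + 324} = \sqrt{310}$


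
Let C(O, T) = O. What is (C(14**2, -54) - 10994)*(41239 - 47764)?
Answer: 70456950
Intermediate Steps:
(C(14**2, -54) - 10994)*(41239 - 47764) = (14**2 - 10994)*(41239 - 47764) = (196 - 10994)*(-6525) = -10798*(-6525) = 70456950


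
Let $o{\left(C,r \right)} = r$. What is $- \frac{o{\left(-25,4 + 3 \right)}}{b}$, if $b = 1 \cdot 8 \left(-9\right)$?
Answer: $\frac{7}{72} \approx 0.097222$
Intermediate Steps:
$b = -72$ ($b = 8 \left(-9\right) = -72$)
$- \frac{o{\left(-25,4 + 3 \right)}}{b} = - \frac{4 + 3}{-72} = - \frac{7 \left(-1\right)}{72} = \left(-1\right) \left(- \frac{7}{72}\right) = \frac{7}{72}$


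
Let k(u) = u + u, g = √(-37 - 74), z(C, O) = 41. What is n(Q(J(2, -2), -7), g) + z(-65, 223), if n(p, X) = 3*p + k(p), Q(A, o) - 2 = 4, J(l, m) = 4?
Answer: 71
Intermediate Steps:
Q(A, o) = 6 (Q(A, o) = 2 + 4 = 6)
g = I*√111 (g = √(-111) = I*√111 ≈ 10.536*I)
k(u) = 2*u
n(p, X) = 5*p (n(p, X) = 3*p + 2*p = 5*p)
n(Q(J(2, -2), -7), g) + z(-65, 223) = 5*6 + 41 = 30 + 41 = 71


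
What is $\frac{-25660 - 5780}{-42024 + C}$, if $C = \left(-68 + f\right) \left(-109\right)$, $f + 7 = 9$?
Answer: $\frac{1048}{1161} \approx 0.90267$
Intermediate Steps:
$f = 2$ ($f = -7 + 9 = 2$)
$C = 7194$ ($C = \left(-68 + 2\right) \left(-109\right) = \left(-66\right) \left(-109\right) = 7194$)
$\frac{-25660 - 5780}{-42024 + C} = \frac{-25660 - 5780}{-42024 + 7194} = - \frac{31440}{-34830} = \left(-31440\right) \left(- \frac{1}{34830}\right) = \frac{1048}{1161}$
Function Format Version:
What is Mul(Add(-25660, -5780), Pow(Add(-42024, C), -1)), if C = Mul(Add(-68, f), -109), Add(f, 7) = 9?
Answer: Rational(1048, 1161) ≈ 0.90267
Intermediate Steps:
f = 2 (f = Add(-7, 9) = 2)
C = 7194 (C = Mul(Add(-68, 2), -109) = Mul(-66, -109) = 7194)
Mul(Add(-25660, -5780), Pow(Add(-42024, C), -1)) = Mul(Add(-25660, -5780), Pow(Add(-42024, 7194), -1)) = Mul(-31440, Pow(-34830, -1)) = Mul(-31440, Rational(-1, 34830)) = Rational(1048, 1161)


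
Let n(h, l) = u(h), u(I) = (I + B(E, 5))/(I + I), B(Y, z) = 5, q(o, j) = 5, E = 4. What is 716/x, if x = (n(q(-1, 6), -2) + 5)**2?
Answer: 179/9 ≈ 19.889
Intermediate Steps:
u(I) = (5 + I)/(2*I) (u(I) = (I + 5)/(I + I) = (5 + I)/((2*I)) = (5 + I)*(1/(2*I)) = (5 + I)/(2*I))
n(h, l) = (5 + h)/(2*h)
x = 36 (x = ((1/2)*(5 + 5)/5 + 5)**2 = ((1/2)*(1/5)*10 + 5)**2 = (1 + 5)**2 = 6**2 = 36)
716/x = 716/36 = 716*(1/36) = 179/9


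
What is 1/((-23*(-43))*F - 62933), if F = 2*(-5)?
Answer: -1/72823 ≈ -1.3732e-5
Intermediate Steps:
F = -10
1/((-23*(-43))*F - 62933) = 1/(-23*(-43)*(-10) - 62933) = 1/(989*(-10) - 62933) = 1/(-9890 - 62933) = 1/(-72823) = -1/72823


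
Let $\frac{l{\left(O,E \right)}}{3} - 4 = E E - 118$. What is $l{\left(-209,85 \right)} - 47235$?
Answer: $-25902$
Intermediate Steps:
$l{\left(O,E \right)} = -342 + 3 E^{2}$ ($l{\left(O,E \right)} = 12 + 3 \left(E E - 118\right) = 12 + 3 \left(E^{2} - 118\right) = 12 + 3 \left(-118 + E^{2}\right) = 12 + \left(-354 + 3 E^{2}\right) = -342 + 3 E^{2}$)
$l{\left(-209,85 \right)} - 47235 = \left(-342 + 3 \cdot 85^{2}\right) - 47235 = \left(-342 + 3 \cdot 7225\right) - 47235 = \left(-342 + 21675\right) - 47235 = 21333 - 47235 = -25902$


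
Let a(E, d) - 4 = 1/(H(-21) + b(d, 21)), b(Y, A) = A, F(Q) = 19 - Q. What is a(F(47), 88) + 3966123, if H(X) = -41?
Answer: 79322539/20 ≈ 3.9661e+6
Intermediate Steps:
a(E, d) = 79/20 (a(E, d) = 4 + 1/(-41 + 21) = 4 + 1/(-20) = 4 - 1/20 = 79/20)
a(F(47), 88) + 3966123 = 79/20 + 3966123 = 79322539/20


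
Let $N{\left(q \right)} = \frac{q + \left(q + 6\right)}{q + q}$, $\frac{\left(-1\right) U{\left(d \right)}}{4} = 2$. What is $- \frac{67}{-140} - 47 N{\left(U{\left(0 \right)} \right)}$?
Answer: $- \frac{8091}{280} \approx -28.896$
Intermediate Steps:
$U{\left(d \right)} = -8$ ($U{\left(d \right)} = \left(-4\right) 2 = -8$)
$N{\left(q \right)} = \frac{6 + 2 q}{2 q}$ ($N{\left(q \right)} = \frac{q + \left(6 + q\right)}{2 q} = \left(6 + 2 q\right) \frac{1}{2 q} = \frac{6 + 2 q}{2 q}$)
$- \frac{67}{-140} - 47 N{\left(U{\left(0 \right)} \right)} = - \frac{67}{-140} - 47 \frac{3 - 8}{-8} = \left(-67\right) \left(- \frac{1}{140}\right) - 47 \left(\left(- \frac{1}{8}\right) \left(-5\right)\right) = \frac{67}{140} - \frac{235}{8} = - \frac{8091}{280}$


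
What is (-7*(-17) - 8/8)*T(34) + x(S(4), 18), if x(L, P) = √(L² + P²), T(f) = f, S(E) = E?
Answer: 4012 + 2*√85 ≈ 4030.4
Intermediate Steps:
(-7*(-17) - 8/8)*T(34) + x(S(4), 18) = (-7*(-17) - 8/8)*34 + √(4² + 18²) = (119 - 8*⅛)*34 + √(16 + 324) = (119 - 1)*34 + √340 = 118*34 + 2*√85 = 4012 + 2*√85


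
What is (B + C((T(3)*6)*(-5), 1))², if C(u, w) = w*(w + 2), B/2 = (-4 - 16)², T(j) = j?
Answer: 644809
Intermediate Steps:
B = 800 (B = 2*(-4 - 16)² = 2*(-20)² = 2*400 = 800)
C(u, w) = w*(2 + w)
(B + C((T(3)*6)*(-5), 1))² = (800 + 1*(2 + 1))² = (800 + 1*3)² = (800 + 3)² = 803² = 644809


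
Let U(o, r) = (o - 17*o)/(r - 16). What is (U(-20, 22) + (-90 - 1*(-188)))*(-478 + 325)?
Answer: -23154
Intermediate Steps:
U(o, r) = -16*o/(-16 + r) (U(o, r) = (-16*o)/(-16 + r) = -16*o/(-16 + r))
(U(-20, 22) + (-90 - 1*(-188)))*(-478 + 325) = (-16*(-20)/(-16 + 22) + (-90 - 1*(-188)))*(-478 + 325) = (-16*(-20)/6 + (-90 + 188))*(-153) = (-16*(-20)*⅙ + 98)*(-153) = (160/3 + 98)*(-153) = (454/3)*(-153) = -23154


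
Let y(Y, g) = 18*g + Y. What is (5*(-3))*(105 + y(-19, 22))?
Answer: -7230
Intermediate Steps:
y(Y, g) = Y + 18*g
(5*(-3))*(105 + y(-19, 22)) = (5*(-3))*(105 + (-19 + 18*22)) = -15*(105 + (-19 + 396)) = -15*(105 + 377) = -15*482 = -7230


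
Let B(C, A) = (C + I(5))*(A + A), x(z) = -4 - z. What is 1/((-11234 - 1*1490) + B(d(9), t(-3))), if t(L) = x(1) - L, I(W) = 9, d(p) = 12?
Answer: -1/12808 ≈ -7.8076e-5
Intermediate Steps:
t(L) = -5 - L (t(L) = (-4 - 1*1) - L = (-4 - 1) - L = -5 - L)
B(C, A) = 2*A*(9 + C) (B(C, A) = (C + 9)*(A + A) = (9 + C)*(2*A) = 2*A*(9 + C))
1/((-11234 - 1*1490) + B(d(9), t(-3))) = 1/((-11234 - 1*1490) + 2*(-5 - 1*(-3))*(9 + 12)) = 1/((-11234 - 1490) + 2*(-5 + 3)*21) = 1/(-12724 + 2*(-2)*21) = 1/(-12724 - 84) = 1/(-12808) = -1/12808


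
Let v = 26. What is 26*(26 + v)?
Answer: 1352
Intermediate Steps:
26*(26 + v) = 26*(26 + 26) = 26*52 = 1352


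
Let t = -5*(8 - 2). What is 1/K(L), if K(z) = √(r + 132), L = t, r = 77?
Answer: √209/209 ≈ 0.069171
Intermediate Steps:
t = -30 (t = -5*6 = -30)
L = -30
K(z) = √209 (K(z) = √(77 + 132) = √209)
1/K(L) = 1/(√209) = √209/209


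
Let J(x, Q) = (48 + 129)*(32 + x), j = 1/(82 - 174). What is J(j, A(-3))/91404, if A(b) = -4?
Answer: 57879/934352 ≈ 0.061946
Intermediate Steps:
j = -1/92 (j = 1/(-92) = -1/92 ≈ -0.010870)
J(x, Q) = 5664 + 177*x (J(x, Q) = 177*(32 + x) = 5664 + 177*x)
J(j, A(-3))/91404 = (5664 + 177*(-1/92))/91404 = (5664 - 177/92)*(1/91404) = (520911/92)*(1/91404) = 57879/934352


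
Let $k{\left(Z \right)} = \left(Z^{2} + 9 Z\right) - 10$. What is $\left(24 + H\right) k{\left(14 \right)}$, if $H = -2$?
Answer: $6864$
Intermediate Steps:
$k{\left(Z \right)} = -10 + Z^{2} + 9 Z$
$\left(24 + H\right) k{\left(14 \right)} = \left(24 - 2\right) \left(-10 + 14^{2} + 9 \cdot 14\right) = 22 \left(-10 + 196 + 126\right) = 22 \cdot 312 = 6864$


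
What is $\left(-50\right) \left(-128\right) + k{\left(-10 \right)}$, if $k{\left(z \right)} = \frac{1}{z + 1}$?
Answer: $\frac{57599}{9} \approx 6399.9$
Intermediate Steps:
$k{\left(z \right)} = \frac{1}{1 + z}$
$\left(-50\right) \left(-128\right) + k{\left(-10 \right)} = \left(-50\right) \left(-128\right) + \frac{1}{1 - 10} = 6400 + \frac{1}{-9} = 6400 - \frac{1}{9} = \frac{57599}{9}$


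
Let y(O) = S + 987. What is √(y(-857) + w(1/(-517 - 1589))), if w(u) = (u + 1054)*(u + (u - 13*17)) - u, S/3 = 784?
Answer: I*√1018311981334/2106 ≈ 479.16*I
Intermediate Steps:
S = 2352 (S = 3*784 = 2352)
y(O) = 3339 (y(O) = 2352 + 987 = 3339)
w(u) = -u + (-221 + 2*u)*(1054 + u) (w(u) = (1054 + u)*(u + (u - 221)) - u = (1054 + u)*(u + (-221 + u)) - u = (1054 + u)*(-221 + 2*u) - u = (-221 + 2*u)*(1054 + u) - u = -u + (-221 + 2*u)*(1054 + u))
√(y(-857) + w(1/(-517 - 1589))) = √(3339 + (-232934 + 2*(1/(-517 - 1589))² + 1886/(-517 - 1589))) = √(3339 + (-232934 + 2*(1/(-2106))² + 1886/(-2106))) = √(3339 + (-232934 + 2*(-1/2106)² + 1886*(-1/2106))) = √(3339 + (-232934 + 2*(1/4435236) - 943/1053)) = √(3339 + (-232934 + 1/2217618 - 943/1053)) = √(3339 - 516560617169/2217618) = √(-509155990667/2217618) = I*√1018311981334/2106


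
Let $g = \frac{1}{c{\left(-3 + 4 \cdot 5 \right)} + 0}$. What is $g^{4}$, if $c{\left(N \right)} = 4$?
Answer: $\frac{1}{256} \approx 0.0039063$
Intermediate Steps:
$g = \frac{1}{4}$ ($g = \frac{1}{4 + 0} = \frac{1}{4} \approx 0.25$)
$g^{4} = \left(\frac{1}{4}\right)^{4} = \frac{1}{256}$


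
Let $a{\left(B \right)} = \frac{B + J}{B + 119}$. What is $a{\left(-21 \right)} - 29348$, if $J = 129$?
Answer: $- \frac{1437998}{49} \approx -29347.0$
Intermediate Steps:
$a{\left(B \right)} = \frac{129 + B}{119 + B}$ ($a{\left(B \right)} = \frac{B + 129}{B + 119} = \frac{129 + B}{119 + B}$)
$a{\left(-21 \right)} - 29348 = \frac{129 - 21}{119 - 21} - 29348 = \frac{1}{98} \cdot 108 - 29348 = \frac{54}{49} - 29348 = - \frac{1437998}{49}$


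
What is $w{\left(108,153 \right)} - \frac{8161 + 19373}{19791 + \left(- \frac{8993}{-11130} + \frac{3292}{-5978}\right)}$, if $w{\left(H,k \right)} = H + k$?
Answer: $\frac{24418321091001}{94058148281} \approx 259.61$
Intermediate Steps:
$w{\left(108,153 \right)} - \frac{8161 + 19373}{19791 + \left(- \frac{8993}{-11130} + \frac{3292}{-5978}\right)} = \left(108 + 153\right) - \frac{8161 + 19373}{19791 + \left(- \frac{8993}{-11130} + \frac{3292}{-5978}\right)} = 261 - \frac{27534}{19791 + \left(\left(-8993\right) \left(- \frac{1}{11130}\right) + 3292 \left(- \frac{1}{5978}\right)\right)} = 261 - \frac{27534}{19791 + \left(\frac{8993}{11130} - \frac{1646}{2989}\right)} = 261 - \frac{27534}{19791 + \frac{1222871}{4752510}} = 261 - \frac{27534}{\frac{94058148281}{4752510}} = 261 - 27534 \cdot \frac{4752510}{94058148281} = 261 - \frac{130855610340}{94058148281} = \frac{24418321091001}{94058148281}$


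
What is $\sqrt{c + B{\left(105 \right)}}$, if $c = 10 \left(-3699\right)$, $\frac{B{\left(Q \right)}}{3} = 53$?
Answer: $i \sqrt{36831} \approx 191.91 i$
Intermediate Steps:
$B{\left(Q \right)} = 159$ ($B{\left(Q \right)} = 3 \cdot 53 = 159$)
$c = -36990$
$\sqrt{c + B{\left(105 \right)}} = \sqrt{-36990 + 159} = \sqrt{-36831} = i \sqrt{36831}$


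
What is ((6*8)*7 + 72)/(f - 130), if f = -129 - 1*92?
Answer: -136/117 ≈ -1.1624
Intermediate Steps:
f = -221 (f = -129 - 92 = -221)
((6*8)*7 + 72)/(f - 130) = ((6*8)*7 + 72)/(-221 - 130) = (48*7 + 72)/(-351) = (336 + 72)*(-1/351) = 408*(-1/351) = -136/117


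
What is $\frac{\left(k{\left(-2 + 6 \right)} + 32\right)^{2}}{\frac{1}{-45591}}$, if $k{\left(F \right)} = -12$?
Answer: $-18236400$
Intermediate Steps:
$\frac{\left(k{\left(-2 + 6 \right)} + 32\right)^{2}}{\frac{1}{-45591}} = \frac{\left(-12 + 32\right)^{2}}{\frac{1}{-45591}} = \frac{20^{2}}{- \frac{1}{45591}} = 400 \left(-45591\right) = -18236400$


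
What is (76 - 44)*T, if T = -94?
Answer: -3008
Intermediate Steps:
(76 - 44)*T = (76 - 44)*(-94) = 32*(-94) = -3008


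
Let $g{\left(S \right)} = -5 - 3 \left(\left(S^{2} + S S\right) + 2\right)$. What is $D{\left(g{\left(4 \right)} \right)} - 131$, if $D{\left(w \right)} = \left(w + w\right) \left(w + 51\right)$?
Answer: $11853$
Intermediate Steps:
$g{\left(S \right)} = -11 - 6 S^{2}$ ($g{\left(S \right)} = -5 - 3 \left(\left(S^{2} + S^{2}\right) + 2\right) = -5 - 3 \left(2 S^{2} + 2\right) = -5 - 3 \left(2 + 2 S^{2}\right) = -5 - \left(6 + 6 S^{2}\right) = -11 - 6 S^{2}$)
$D{\left(w \right)} = 2 w \left(51 + w\right)$
$D{\left(g{\left(4 \right)} \right)} - 131 = 2 \left(-11 - 6 \cdot 4^{2}\right) \left(51 - \left(11 + 6 \cdot 4^{2}\right)\right) - 131 = 2 \left(-11 - 96\right) \left(51 - 107\right) - 131 = 2 \left(-107\right) \left(51 - 107\right) - 131 = 2 \left(-107\right) \left(-56\right) - 131 = 11984 - 131 = 11853$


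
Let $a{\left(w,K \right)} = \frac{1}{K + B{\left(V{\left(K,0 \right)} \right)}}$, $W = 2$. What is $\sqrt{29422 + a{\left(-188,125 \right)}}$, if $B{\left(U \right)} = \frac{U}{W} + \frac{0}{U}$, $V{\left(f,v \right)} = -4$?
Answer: $\frac{\sqrt{445125561}}{123} \approx 171.53$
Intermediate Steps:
$B{\left(U \right)} = \frac{U}{2}$ ($B{\left(U \right)} = \frac{U}{2} + \frac{0}{U} = U \frac{1}{2} + 0 = \frac{U}{2} + 0 = \frac{U}{2}$)
$a{\left(w,K \right)} = \frac{1}{-2 + K}$ ($a{\left(w,K \right)} = \frac{1}{K + \frac{1}{2} \left(-4\right)} = \frac{1}{K - 2} = \frac{1}{-2 + K}$)
$\sqrt{29422 + a{\left(-188,125 \right)}} = \sqrt{29422 + \frac{1}{-2 + 125}} = \sqrt{29422 + \frac{1}{123}} = \sqrt{\frac{3618907}{123}} = \frac{\sqrt{445125561}}{123}$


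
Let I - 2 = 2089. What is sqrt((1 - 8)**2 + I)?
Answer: 2*sqrt(535) ≈ 46.260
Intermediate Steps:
I = 2091 (I = 2 + 2089 = 2091)
sqrt((1 - 8)**2 + I) = sqrt((1 - 8)**2 + 2091) = sqrt((-7)**2 + 2091) = sqrt(49 + 2091) = sqrt(2140) = 2*sqrt(535)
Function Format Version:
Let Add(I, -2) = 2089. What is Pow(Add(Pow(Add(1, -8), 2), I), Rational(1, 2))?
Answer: Mul(2, Pow(535, Rational(1, 2))) ≈ 46.260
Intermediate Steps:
I = 2091 (I = Add(2, 2089) = 2091)
Pow(Add(Pow(Add(1, -8), 2), I), Rational(1, 2)) = Pow(Add(Pow(Add(1, -8), 2), 2091), Rational(1, 2)) = Pow(Add(Pow(-7, 2), 2091), Rational(1, 2)) = Pow(Add(49, 2091), Rational(1, 2)) = Pow(2140, Rational(1, 2)) = Mul(2, Pow(535, Rational(1, 2)))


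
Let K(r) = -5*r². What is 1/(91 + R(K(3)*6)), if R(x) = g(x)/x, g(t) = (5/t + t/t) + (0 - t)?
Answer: 14580/1312147 ≈ 0.011112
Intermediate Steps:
g(t) = 1 - t + 5/t (g(t) = (5/t + 1) - t = (1 + 5/t) - t = 1 - t + 5/t)
R(x) = (1 - x + 5/x)/x
1/(91 + R(K(3)*6)) = 1/(91 + (5 + (-5*3²*6)*(1 - (-5*3²)*6))/(-5*3²*6)²) = 1/(91 + (5 + (-5*9*6)*(1 - (-5*9)*6))/(-5*9*6)²) = 1/(91 + (5 + (-45*6)*(1 - (-45)*6))/(-45*6)²) = 1/(91 + (5 - 270*(1 - 1*(-270)))/(-270)²) = 1/(91 + (5 - 270*(1 + 270))/72900) = 1/(91 + (5 - 270*271)/72900) = 1/(91 + (5 - 73170)/72900) = 1/(91 + (1/72900)*(-73165)) = 1/(91 - 14633/14580) = 1/(1312147/14580) = 14580/1312147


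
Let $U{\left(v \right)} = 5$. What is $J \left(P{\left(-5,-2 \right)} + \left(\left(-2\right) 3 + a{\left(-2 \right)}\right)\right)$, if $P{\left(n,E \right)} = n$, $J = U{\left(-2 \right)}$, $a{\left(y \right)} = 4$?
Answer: $-35$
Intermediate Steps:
$J = 5$
$J \left(P{\left(-5,-2 \right)} + \left(\left(-2\right) 3 + a{\left(-2 \right)}\right)\right) = 5 \left(-5 + \left(\left(-2\right) 3 + 4\right)\right) = 5 \left(-5 + \left(-6 + 4\right)\right) = 5 \left(-5 - 2\right) = 5 \left(-7\right) = -35$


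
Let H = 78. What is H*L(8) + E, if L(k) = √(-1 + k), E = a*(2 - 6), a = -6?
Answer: 24 + 78*√7 ≈ 230.37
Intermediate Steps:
E = 24 (E = -6*(2 - 6) = -6*(-4) = 24)
H*L(8) + E = 78*√(-1 + 8) + 24 = 78*√7 + 24 = 24 + 78*√7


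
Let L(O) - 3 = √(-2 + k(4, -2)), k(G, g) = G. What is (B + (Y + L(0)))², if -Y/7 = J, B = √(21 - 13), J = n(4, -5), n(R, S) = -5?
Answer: 1462 + 228*√2 ≈ 1784.4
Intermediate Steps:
J = -5
L(O) = 3 + √2 (L(O) = 3 + √(-2 + 4) = 3 + √2)
B = 2*√2 (B = √8 = 2*√2 ≈ 2.8284)
Y = 35 (Y = -7*(-5) = 35)
(B + (Y + L(0)))² = (2*√2 + (35 + (3 + √2)))² = (2*√2 + (38 + √2))² = (38 + 3*√2)²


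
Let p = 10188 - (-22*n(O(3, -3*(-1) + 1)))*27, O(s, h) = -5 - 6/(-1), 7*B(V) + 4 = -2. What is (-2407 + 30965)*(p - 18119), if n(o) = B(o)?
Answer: -1687235198/7 ≈ -2.4103e+8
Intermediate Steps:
B(V) = -6/7 (B(V) = -4/7 + (1/7)*(-2) = -4/7 - 2/7 = -6/7)
O(s, h) = 1 (O(s, h) = -5 - 6*(-1) = -5 - 1*(-6) = -5 + 6 = 1)
n(o) = -6/7
p = 67752/7 (p = 10188 - (-22*(-6/7))*27 = 10188 - 132*27/7 = 10188 - 1*3564/7 = 10188 - 3564/7 = 67752/7 ≈ 9678.9)
(-2407 + 30965)*(p - 18119) = (-2407 + 30965)*(67752/7 - 18119) = 28558*(-59081/7) = -1687235198/7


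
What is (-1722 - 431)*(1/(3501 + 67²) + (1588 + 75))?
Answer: -28607709763/7990 ≈ -3.5804e+6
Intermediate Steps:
(-1722 - 431)*(1/(3501 + 67²) + (1588 + 75)) = -2153*(1/(3501 + 4489) + 1663) = -2153*(1/7990 + 1663) = -2153*13287371/7990 = -28607709763/7990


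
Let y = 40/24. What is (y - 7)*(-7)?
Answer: 112/3 ≈ 37.333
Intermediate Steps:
y = 5/3 (y = 40*(1/24) = 5/3 ≈ 1.6667)
(y - 7)*(-7) = (5/3 - 7)*(-7) = -16/3*(-7) = 112/3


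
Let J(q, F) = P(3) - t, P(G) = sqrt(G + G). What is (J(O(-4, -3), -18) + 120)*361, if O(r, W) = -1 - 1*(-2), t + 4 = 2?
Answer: 44042 + 361*sqrt(6) ≈ 44926.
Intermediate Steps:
t = -2 (t = -4 + 2 = -2)
P(G) = sqrt(2)*sqrt(G) (P(G) = sqrt(2*G) = sqrt(2)*sqrt(G))
O(r, W) = 1 (O(r, W) = -1 + 2 = 1)
J(q, F) = 2 + sqrt(6) (J(q, F) = sqrt(2)*sqrt(3) - 1*(-2) = sqrt(6) + 2 = 2 + sqrt(6))
(J(O(-4, -3), -18) + 120)*361 = ((2 + sqrt(6)) + 120)*361 = (122 + sqrt(6))*361 = 44042 + 361*sqrt(6)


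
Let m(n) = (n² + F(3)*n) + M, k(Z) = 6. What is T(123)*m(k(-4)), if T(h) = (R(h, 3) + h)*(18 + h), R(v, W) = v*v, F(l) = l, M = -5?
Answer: 105376068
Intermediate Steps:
m(n) = -5 + n² + 3*n (m(n) = (n² + 3*n) - 5 = -5 + n² + 3*n)
R(v, W) = v²
T(h) = (18 + h)*(h + h²) (T(h) = (h² + h)*(18 + h) = (h + h²)*(18 + h) = (18 + h)*(h + h²))
T(123)*m(k(-4)) = (123*(18 + 123² + 19*123))*(-5 + 6² + 3*6) = (123*(18 + 15129 + 2337))*(-5 + 36 + 18) = (123*17484)*49 = 2150532*49 = 105376068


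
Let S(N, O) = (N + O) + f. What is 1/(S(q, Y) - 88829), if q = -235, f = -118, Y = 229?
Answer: -1/88953 ≈ -1.1242e-5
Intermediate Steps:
S(N, O) = -118 + N + O (S(N, O) = (N + O) - 118 = -118 + N + O)
1/(S(q, Y) - 88829) = 1/((-118 - 235 + 229) - 88829) = 1/(-124 - 88829) = 1/(-88953) = -1/88953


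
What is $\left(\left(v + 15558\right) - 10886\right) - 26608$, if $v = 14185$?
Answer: $-7751$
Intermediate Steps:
$\left(\left(v + 15558\right) - 10886\right) - 26608 = \left(\left(14185 + 15558\right) - 10886\right) - 26608 = \left(29743 - 10886\right) - 26608 = 18857 - 26608 = -7751$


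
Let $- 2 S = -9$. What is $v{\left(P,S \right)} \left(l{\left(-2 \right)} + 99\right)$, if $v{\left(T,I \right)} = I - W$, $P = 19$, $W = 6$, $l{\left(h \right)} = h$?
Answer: $- \frac{291}{2} \approx -145.5$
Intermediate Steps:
$S = \frac{9}{2}$ ($S = \left(- \frac{1}{2}\right) \left(-9\right) = \frac{9}{2} \approx 4.5$)
$v{\left(T,I \right)} = -6 + I$ ($v{\left(T,I \right)} = I - 6 = -6 + I$)
$v{\left(P,S \right)} \left(l{\left(-2 \right)} + 99\right) = \left(-6 + \frac{9}{2}\right) \left(-2 + 99\right) = \left(- \frac{3}{2}\right) 97 = - \frac{291}{2}$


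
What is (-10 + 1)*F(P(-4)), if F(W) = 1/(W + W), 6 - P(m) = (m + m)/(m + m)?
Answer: -9/10 ≈ -0.90000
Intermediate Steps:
P(m) = 5 (P(m) = 6 - (m + m)/(m + m) = 6 - 2*m/(2*m) = 6 - 2*m*1/(2*m) = 6 - 1*1 = 6 - 1 = 5)
F(W) = 1/(2*W)
(-10 + 1)*F(P(-4)) = (-10 + 1)*((½)/5) = -9/(2*5) = -9*⅒ = -9/10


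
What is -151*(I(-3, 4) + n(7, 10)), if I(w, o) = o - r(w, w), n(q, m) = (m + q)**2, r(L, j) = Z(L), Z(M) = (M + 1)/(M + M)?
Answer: -132578/3 ≈ -44193.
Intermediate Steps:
Z(M) = (1 + M)/(2*M) (Z(M) = (1 + M)/((2*M)) = (1 + M)*(1/(2*M)) = (1 + M)/(2*M))
r(L, j) = (1 + L)/(2*L)
I(w, o) = o - (1 + w)/(2*w)
-151*(I(-3, 4) + n(7, 10)) = -151*((-1/2 + 4 - 1/2/(-3)) + (10 + 7)**2) = -151*((-1/2 + 4 - 1/2*(-1/3)) + 17**2) = -151*((-1/2 + 4 + 1/6) + 289) = -151*(11/3 + 289) = -151*878/3 = -132578/3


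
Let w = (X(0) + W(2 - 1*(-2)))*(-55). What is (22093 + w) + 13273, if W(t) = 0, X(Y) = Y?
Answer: 35366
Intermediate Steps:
w = 0 (w = (0 + 0)*(-55) = 0*(-55) = 0)
(22093 + w) + 13273 = (22093 + 0) + 13273 = 22093 + 13273 = 35366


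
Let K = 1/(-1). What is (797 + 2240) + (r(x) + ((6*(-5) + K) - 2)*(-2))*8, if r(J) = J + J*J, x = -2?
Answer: 3581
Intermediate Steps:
K = -1
r(J) = J + J²
(797 + 2240) + (r(x) + ((6*(-5) + K) - 2)*(-2))*8 = (797 + 2240) + (-2*(1 - 2) + ((6*(-5) - 1) - 2)*(-2))*8 = 3037 + (-2*(-1) + ((-30 - 1) - 2)*(-2))*8 = 3037 + (2 + (-31 - 2)*(-2))*8 = 3037 + (2 - 33*(-2))*8 = 3037 + (2 + 66)*8 = 3037 + 68*8 = 3037 + 544 = 3581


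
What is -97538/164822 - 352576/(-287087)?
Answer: 2150742119/3379875251 ≈ 0.63634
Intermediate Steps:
-97538/164822 - 352576/(-287087) = -97538*1/164822 - 352576*(-1/287087) = -6967/11773 + 352576/287087 = 2150742119/3379875251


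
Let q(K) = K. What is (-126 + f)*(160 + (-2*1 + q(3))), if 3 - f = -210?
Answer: 14007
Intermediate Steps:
f = 213 (f = 3 - 1*(-210) = 3 + 210 = 213)
(-126 + f)*(160 + (-2*1 + q(3))) = (-126 + 213)*(160 + (-2*1 + 3)) = 87*(160 + (-2 + 3)) = 87*(160 + 1) = 87*161 = 14007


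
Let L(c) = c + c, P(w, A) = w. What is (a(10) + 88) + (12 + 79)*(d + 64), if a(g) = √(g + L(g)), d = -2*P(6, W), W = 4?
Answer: 4820 + √30 ≈ 4825.5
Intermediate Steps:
L(c) = 2*c
d = -12 (d = -2*6 = -12)
a(g) = √3*√g (a(g) = √(g + 2*g) = √(3*g) = √3*√g)
(a(10) + 88) + (12 + 79)*(d + 64) = (√3*√10 + 88) + (12 + 79)*(-12 + 64) = (√30 + 88) + 91*52 = (88 + √30) + 4732 = 4820 + √30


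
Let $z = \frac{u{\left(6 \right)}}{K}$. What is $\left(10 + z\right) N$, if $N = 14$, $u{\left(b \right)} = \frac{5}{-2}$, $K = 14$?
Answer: $\frac{275}{2} \approx 137.5$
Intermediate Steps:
$u{\left(b \right)} = - \frac{5}{2}$ ($u{\left(b \right)} = 5 \left(- \frac{1}{2}\right) = - \frac{5}{2}$)
$z = - \frac{5}{28}$ ($z = - \frac{5}{2 \cdot 14} = \left(- \frac{5}{2}\right) \frac{1}{14} = - \frac{5}{28} \approx -0.17857$)
$\left(10 + z\right) N = \left(10 - \frac{5}{28}\right) 14 = \frac{275}{28} \cdot 14 = \frac{275}{2}$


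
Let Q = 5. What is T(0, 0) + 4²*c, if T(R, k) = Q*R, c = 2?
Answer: 32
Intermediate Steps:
T(R, k) = 5*R
T(0, 0) + 4²*c = 5*0 + 4²*2 = 0 + 16*2 = 0 + 32 = 32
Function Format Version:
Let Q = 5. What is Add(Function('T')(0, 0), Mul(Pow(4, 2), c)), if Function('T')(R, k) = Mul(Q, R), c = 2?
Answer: 32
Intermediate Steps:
Function('T')(R, k) = Mul(5, R)
Add(Function('T')(0, 0), Mul(Pow(4, 2), c)) = Add(Mul(5, 0), Mul(Pow(4, 2), 2)) = Add(0, Mul(16, 2)) = Add(0, 32) = 32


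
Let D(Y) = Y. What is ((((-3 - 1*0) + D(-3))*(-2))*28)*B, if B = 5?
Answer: 1680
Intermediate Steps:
((((-3 - 1*0) + D(-3))*(-2))*28)*B = ((((-3 - 1*0) - 3)*(-2))*28)*5 = ((((-3 + 0) - 3)*(-2))*28)*5 = (((-3 - 3)*(-2))*28)*5 = (-6*(-2)*28)*5 = (12*28)*5 = 336*5 = 1680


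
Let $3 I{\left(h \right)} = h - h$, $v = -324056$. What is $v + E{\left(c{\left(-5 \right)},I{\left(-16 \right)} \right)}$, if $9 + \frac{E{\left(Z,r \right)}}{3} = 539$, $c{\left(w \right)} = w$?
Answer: $-322466$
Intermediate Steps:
$I{\left(h \right)} = 0$ ($I{\left(h \right)} = \frac{h - h}{3} = \frac{1}{3} \cdot 0 = 0$)
$E{\left(Z,r \right)} = 1590$ ($E{\left(Z,r \right)} = -27 + 3 \cdot 539 = -27 + 1617 = 1590$)
$v + E{\left(c{\left(-5 \right)},I{\left(-16 \right)} \right)} = -324056 + 1590 = -322466$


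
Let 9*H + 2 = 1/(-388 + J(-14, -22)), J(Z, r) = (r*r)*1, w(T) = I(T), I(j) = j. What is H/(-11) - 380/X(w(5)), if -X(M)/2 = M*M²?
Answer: 365927/237600 ≈ 1.5401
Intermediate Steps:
w(T) = T
J(Z, r) = r² (J(Z, r) = r²*1 = r²)
X(M) = -2*M³ (X(M) = -2*M*M² = -2*M³)
H = -191/864 (H = -2/9 + 1/(9*(-388 + (-22)²)) = -2/9 + 1/(9*(-388 + 484)) = -2/9 + (⅑)/96 = -2/9 + (⅑)*(1/96) = -2/9 + 1/864 = -191/864 ≈ -0.22106)
H/(-11) - 380/X(w(5)) = -191/864/(-11) - 380/((-2*5³)) = -191/864*(-1/11) - 380/((-2*125)) = 191/9504 - 380/(-250) = 191/9504 - 380*(-1/250) = 191/9504 + 38/25 = 365927/237600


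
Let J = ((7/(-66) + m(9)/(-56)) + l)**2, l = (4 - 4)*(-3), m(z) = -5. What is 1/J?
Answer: 3415104/961 ≈ 3553.7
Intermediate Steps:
l = 0 (l = 0*(-3) = 0)
J = 961/3415104 (J = ((7/(-66) - 5/(-56)) + 0)**2 = ((7*(-1/66) - 5*(-1/56)) + 0)**2 = ((-7/66 + 5/56) + 0)**2 = (-31/1848 + 0)**2 = (-31/1848)**2 = 961/3415104 ≈ 0.00028140)
1/J = 1/(961/3415104) = 3415104/961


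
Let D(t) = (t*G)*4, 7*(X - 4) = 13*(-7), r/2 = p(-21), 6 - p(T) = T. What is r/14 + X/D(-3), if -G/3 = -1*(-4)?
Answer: 425/112 ≈ 3.7946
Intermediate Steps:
p(T) = 6 - T
r = 54 (r = 2*(6 - 1*(-21)) = 2*(6 + 21) = 2*27 = 54)
G = -12 (G = -(-3)*(-4) = -3*4 = -12)
X = -9 (X = 4 + (13*(-7))/7 = 4 + (⅐)*(-91) = 4 - 13 = -9)
D(t) = -48*t (D(t) = (t*(-12))*4 = -12*t*4 = -48*t)
r/14 + X/D(-3) = 54/14 - 9/((-48*(-3))) = 54*(1/14) - 9/144 = 27/7 - 9*1/144 = 27/7 - 1/16 = 425/112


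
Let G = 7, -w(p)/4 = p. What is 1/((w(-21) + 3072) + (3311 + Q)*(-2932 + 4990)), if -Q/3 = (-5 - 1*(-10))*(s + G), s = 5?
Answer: 1/6446754 ≈ 1.5512e-7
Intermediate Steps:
w(p) = -4*p
Q = -180 (Q = -3*(-5 - 1*(-10))*(5 + 7) = -3*(-5 + 10)*12 = -15*12 = -3*60 = -180)
1/((w(-21) + 3072) + (3311 + Q)*(-2932 + 4990)) = 1/((-4*(-21) + 3072) + (3311 - 180)*(-2932 + 4990)) = 1/((84 + 3072) + 3131*2058) = 1/(3156 + 6443598) = 1/6446754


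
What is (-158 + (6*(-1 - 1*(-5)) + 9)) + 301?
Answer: 176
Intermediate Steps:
(-158 + (6*(-1 - 1*(-5)) + 9)) + 301 = (-158 + (6*(-1 + 5) + 9)) + 301 = (-158 + (6*4 + 9)) + 301 = (-158 + (24 + 9)) + 301 = (-158 + 33) + 301 = -125 + 301 = 176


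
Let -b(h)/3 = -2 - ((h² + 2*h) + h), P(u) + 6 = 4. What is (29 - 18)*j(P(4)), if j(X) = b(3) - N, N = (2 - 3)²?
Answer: 649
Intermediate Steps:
N = 1 (N = (-1)² = 1)
P(u) = -2 (P(u) = -6 + 4 = -2)
b(h) = 6 + 3*h² + 9*h (b(h) = -3*(-2 - ((h² + 2*h) + h)) = -3*(-2 - (h² + 3*h)) = -3*(-2 + (-h² - 3*h)) = -3*(-2 - h² - 3*h) = 6 + 3*h² + 9*h)
j(X) = 59 (j(X) = (6 + 3*3² + 9*3) - 1*1 = (6 + 3*9 + 27) - 1 = (6 + 27 + 27) - 1 = 60 - 1 = 59)
(29 - 18)*j(P(4)) = (29 - 18)*59 = 11*59 = 649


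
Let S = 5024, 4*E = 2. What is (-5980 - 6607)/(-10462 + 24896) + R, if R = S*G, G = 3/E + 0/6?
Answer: 435085909/14434 ≈ 30143.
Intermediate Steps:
E = ½ (E = (¼)*2 = ½ ≈ 0.50000)
G = 6 (G = 3/(½) + 0/6 = 3*2 + 0*(⅙) = 6 + 0 = 6)
R = 30144 (R = 5024*6 = 30144)
(-5980 - 6607)/(-10462 + 24896) + R = (-5980 - 6607)/(-10462 + 24896) + 30144 = -12587/14434 + 30144 = 435085909/14434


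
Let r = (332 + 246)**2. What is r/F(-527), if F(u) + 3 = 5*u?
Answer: -167042/1319 ≈ -126.64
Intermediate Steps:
F(u) = -3 + 5*u
r = 334084 (r = 578**2 = 334084)
r/F(-527) = 334084/(-3 + 5*(-527)) = 334084/(-3 - 2635) = 334084/(-2638) = 334084*(-1/2638) = -167042/1319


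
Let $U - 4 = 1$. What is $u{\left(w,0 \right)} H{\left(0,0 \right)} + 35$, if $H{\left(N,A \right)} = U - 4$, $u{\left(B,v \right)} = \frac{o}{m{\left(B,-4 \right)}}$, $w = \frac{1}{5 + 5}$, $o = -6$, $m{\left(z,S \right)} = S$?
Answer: $\frac{73}{2} \approx 36.5$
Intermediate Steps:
$U = 5$ ($U = 4 + 1 = 5$)
$w = \frac{1}{10} \approx 0.1$
$u{\left(B,v \right)} = \frac{3}{2}$ ($u{\left(B,v \right)} = - \frac{6}{-4} = \left(-6\right) \left(- \frac{1}{4}\right) = \frac{3}{2}$)
$H{\left(N,A \right)} = 1$ ($H{\left(N,A \right)} = 5 - 4 = 1$)
$u{\left(w,0 \right)} H{\left(0,0 \right)} + 35 = \frac{3}{2} \cdot 1 + 35 = \frac{3}{2} + 35 = \frac{73}{2}$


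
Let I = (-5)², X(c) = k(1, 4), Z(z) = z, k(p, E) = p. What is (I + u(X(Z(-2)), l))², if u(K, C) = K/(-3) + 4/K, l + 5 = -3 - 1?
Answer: 7396/9 ≈ 821.78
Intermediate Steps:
l = -9 (l = -5 + (-3 - 1) = -5 - 4 = -9)
X(c) = 1
I = 25
u(K, C) = 4/K - K/3 (u(K, C) = K*(-⅓) + 4/K = -K/3 + 4/K = 4/K - K/3)
(I + u(X(Z(-2)), l))² = (25 + (4/1 - ⅓*1))² = (25 + (4*1 - ⅓))² = (25 + (4 - ⅓))² = (25 + 11/3)² = (86/3)² = 7396/9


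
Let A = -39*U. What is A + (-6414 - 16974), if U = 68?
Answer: -26040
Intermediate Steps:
A = -2652 (A = -39*68 = -2652)
A + (-6414 - 16974) = -2652 + (-6414 - 16974) = -2652 - 23388 = -26040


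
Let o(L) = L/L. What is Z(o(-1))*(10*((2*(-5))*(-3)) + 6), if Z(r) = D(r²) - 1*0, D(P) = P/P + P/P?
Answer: 612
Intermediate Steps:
D(P) = 2 (D(P) = 1 + 1 = 2)
o(L) = 1
Z(r) = 2 (Z(r) = 2 - 1*0 = 2 + 0 = 2)
Z(o(-1))*(10*((2*(-5))*(-3)) + 6) = 2*(10*((2*(-5))*(-3)) + 6) = 2*(10*(-10*(-3)) + 6) = 2*(10*30 + 6) = 2*(300 + 6) = 2*306 = 612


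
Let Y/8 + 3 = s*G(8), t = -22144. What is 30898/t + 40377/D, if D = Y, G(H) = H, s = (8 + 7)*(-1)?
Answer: -19260665/453952 ≈ -42.429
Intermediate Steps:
s = -15 (s = 15*(-1) = -15)
Y = -984 (Y = -24 + 8*(-15*8) = -24 + 8*(-120) = -24 - 960 = -984)
D = -984
30898/t + 40377/D = 30898/(-22144) + 40377/(-984) = 30898*(-1/22144) + 40377*(-1/984) = -15449/11072 - 13459/328 = -19260665/453952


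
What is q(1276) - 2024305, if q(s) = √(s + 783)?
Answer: -2024305 + √2059 ≈ -2.0243e+6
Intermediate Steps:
q(s) = √(783 + s)
q(1276) - 2024305 = √(783 + 1276) - 2024305 = √2059 - 2024305 = -2024305 + √2059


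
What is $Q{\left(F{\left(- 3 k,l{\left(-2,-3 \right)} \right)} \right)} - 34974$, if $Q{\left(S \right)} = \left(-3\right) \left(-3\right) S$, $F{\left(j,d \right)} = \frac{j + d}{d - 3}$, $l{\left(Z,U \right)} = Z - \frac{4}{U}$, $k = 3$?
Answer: $- \frac{384453}{11} \approx -34950.0$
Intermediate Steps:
$F{\left(j,d \right)} = \frac{d + j}{-3 + d}$
$Q{\left(S \right)} = 9 S$
$Q{\left(F{\left(- 3 k,l{\left(-2,-3 \right)} \right)} \right)} - 34974 = 9 \frac{\left(-2 - \frac{4}{-3}\right) - 9}{-3 - \left(2 + \frac{4}{-3}\right)} - 34974 = 9 \frac{\left(-2 - - \frac{4}{3}\right) - 9}{-3 - \frac{2}{3}} - 34974 = 9 \frac{\left(-2 + \frac{4}{3}\right) - 9}{-3 + \left(-2 + \frac{4}{3}\right)} - 34974 = 9 \frac{- \frac{2}{3} - 9}{-3 - \frac{2}{3}} - 34974 = 9 \frac{1}{- \frac{11}{3}} \left(- \frac{29}{3}\right) - 34974 = 9 \left(\left(- \frac{3}{11}\right) \left(- \frac{29}{3}\right)\right) - 34974 = 9 \cdot \frac{29}{11} - 34974 = \frac{261}{11} - 34974 = - \frac{384453}{11}$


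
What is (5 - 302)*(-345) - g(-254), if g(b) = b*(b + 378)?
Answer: 133961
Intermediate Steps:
g(b) = b*(378 + b)
(5 - 302)*(-345) - g(-254) = (5 - 302)*(-345) - (-254)*(378 - 254) = -297*(-345) - (-254)*124 = 102465 - 1*(-31496) = 102465 + 31496 = 133961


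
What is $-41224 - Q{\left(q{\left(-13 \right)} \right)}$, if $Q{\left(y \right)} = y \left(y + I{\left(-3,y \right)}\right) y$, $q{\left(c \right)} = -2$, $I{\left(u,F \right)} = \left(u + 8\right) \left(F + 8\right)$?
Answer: $-41336$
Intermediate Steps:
$I{\left(u,F \right)} = \left(8 + F\right) \left(8 + u\right)$ ($I{\left(u,F \right)} = \left(8 + u\right) \left(8 + F\right) = \left(8 + F\right) \left(8 + u\right)$)
$Q{\left(y \right)} = y^{2} \left(40 + 6 y\right)$ ($Q{\left(y \right)} = y \left(y + \left(64 + 8 y + 8 \left(-3\right) + y \left(-3\right)\right)\right) y = y \left(y + \left(64 + 8 y - 24 - 3 y\right)\right) y = y \left(y + \left(40 + 5 y\right)\right) y = y \left(40 + 6 y\right) y = y^{2} \left(40 + 6 y\right)$)
$-41224 - Q{\left(q{\left(-13 \right)} \right)} = -41224 - \left(-2\right)^{2} \left(40 + 6 \left(-2\right)\right) = -41224 - 4 \left(40 - 12\right) = -41224 - 4 \cdot 28 = -41224 - 112 = -41336$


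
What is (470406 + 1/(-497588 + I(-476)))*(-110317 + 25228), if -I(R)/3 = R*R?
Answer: -47123693044491255/1177316 ≈ -4.0026e+10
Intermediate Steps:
I(R) = -3*R² (I(R) = -3*R*R = -3*R²)
(470406 + 1/(-497588 + I(-476)))*(-110317 + 25228) = (470406 + 1/(-497588 - 3*(-476)²))*(-110317 + 25228) = (470406 + 1/(-497588 - 3*226576))*(-85089) = (470406 + 1/(-497588 - 679728))*(-85089) = (470406 + 1/(-1177316))*(-85089) = (470406 - 1/1177316)*(-85089) = (553816510295/1177316)*(-85089) = -47123693044491255/1177316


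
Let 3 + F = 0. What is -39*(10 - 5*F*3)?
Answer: -2145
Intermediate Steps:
F = -3 (F = -3 + 0 = -3)
-39*(10 - 5*F*3) = -39*(10 - 5*(-3)*3) = -39*(10 + 15*3) = -39*(10 + 45) = -39*55 = -2145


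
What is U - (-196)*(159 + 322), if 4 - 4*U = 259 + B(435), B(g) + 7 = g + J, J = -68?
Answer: 376489/4 ≈ 94122.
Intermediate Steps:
B(g) = -75 + g (B(g) = -7 + (g - 68) = -7 + (-68 + g) = -75 + g)
U = -615/4 (U = 1 - (259 + (-75 + 435))/4 = 1 - (259 + 360)/4 = 1 - ¼*619 = 1 - 619/4 = -615/4 ≈ -153.75)
U - (-196)*(159 + 322) = -615/4 - (-196)*(159 + 322) = -615/4 - (-196)*481 = -615/4 - 1*(-94276) = -615/4 + 94276 = 376489/4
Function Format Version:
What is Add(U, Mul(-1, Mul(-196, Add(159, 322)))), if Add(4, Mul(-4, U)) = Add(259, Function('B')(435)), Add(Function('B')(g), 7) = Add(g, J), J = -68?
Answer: Rational(376489, 4) ≈ 94122.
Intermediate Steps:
Function('B')(g) = Add(-75, g) (Function('B')(g) = Add(-7, Add(g, -68)) = Add(-7, Add(-68, g)) = Add(-75, g))
U = Rational(-615, 4) (U = Add(1, Mul(Rational(-1, 4), Add(259, Add(-75, 435)))) = Add(1, Mul(Rational(-1, 4), Add(259, 360))) = Add(1, Mul(Rational(-1, 4), 619)) = Add(1, Rational(-619, 4)) = Rational(-615, 4) ≈ -153.75)
Add(U, Mul(-1, Mul(-196, Add(159, 322)))) = Add(Rational(-615, 4), Mul(-1, Mul(-196, Add(159, 322)))) = Add(Rational(-615, 4), Mul(-1, Mul(-196, 481))) = Add(Rational(-615, 4), Mul(-1, -94276)) = Add(Rational(-615, 4), 94276) = Rational(376489, 4)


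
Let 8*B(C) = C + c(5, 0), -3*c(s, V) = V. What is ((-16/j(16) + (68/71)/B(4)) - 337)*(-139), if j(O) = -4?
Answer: 3267473/71 ≈ 46021.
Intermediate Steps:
c(s, V) = -V/3
B(C) = C/8 (B(C) = (C - 1/3*0)/8 = (C + 0)/8 = C/8)
((-16/j(16) + (68/71)/B(4)) - 337)*(-139) = ((-16/(-4) + (68/71)/(((1/8)*4))) - 337)*(-139) = ((-16*(-1/4) + (68*(1/71))/(1/2)) - 337)*(-139) = ((4 + (68/71)*2) - 337)*(-139) = ((4 + 136/71) - 337)*(-139) = (420/71 - 337)*(-139) = -23507/71*(-139) = 3267473/71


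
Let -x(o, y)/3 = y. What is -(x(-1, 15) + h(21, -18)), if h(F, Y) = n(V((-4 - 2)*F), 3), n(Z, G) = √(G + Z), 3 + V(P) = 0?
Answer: 45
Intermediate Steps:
x(o, y) = -3*y
V(P) = -3 (V(P) = -3 + 0 = -3)
h(F, Y) = 0 (h(F, Y) = √(3 - 3) = √0 = 0)
-(x(-1, 15) + h(21, -18)) = -(-3*15 + 0) = -(-45 + 0) = -1*(-45) = 45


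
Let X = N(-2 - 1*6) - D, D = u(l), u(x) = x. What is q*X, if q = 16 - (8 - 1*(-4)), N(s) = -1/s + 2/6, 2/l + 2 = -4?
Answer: 19/6 ≈ 3.1667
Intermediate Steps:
l = -1/3 (l = 2/(-2 - 4) = 2/(-6) = 2*(-1/6) = -1/3 ≈ -0.33333)
N(s) = 1/3 - 1/s (N(s) = -1/s + 2*(1/6) = -1/s + 1/3 = 1/3 - 1/s)
D = -1/3 ≈ -0.33333
q = 4 (q = 16 - (8 + 4) = 16 - 1*12 = 16 - 12 = 4)
X = 19/24 (X = (-3 + (-2 - 1*6))/(3*(-2 - 1*6)) - 1*(-1/3) = (-3 + (-2 - 6))/(3*(-2 - 6)) + 1/3 = (1/3)*(-3 - 8)/(-8) + 1/3 = (1/3)*(-1/8)*(-11) + 1/3 = 11/24 + 1/3 = 19/24 ≈ 0.79167)
q*X = 4*(19/24) = 19/6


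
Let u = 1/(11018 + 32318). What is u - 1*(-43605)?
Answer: 1889666281/43336 ≈ 43605.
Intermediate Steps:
u = 1/43336 ≈ 2.3075e-5
u - 1*(-43605) = 1/43336 - 1*(-43605) = 1/43336 + 43605 = 1889666281/43336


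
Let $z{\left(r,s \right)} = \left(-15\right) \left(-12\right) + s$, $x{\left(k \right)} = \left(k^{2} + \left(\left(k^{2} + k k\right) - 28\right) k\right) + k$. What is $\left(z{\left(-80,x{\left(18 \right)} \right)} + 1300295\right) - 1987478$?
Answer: $-675501$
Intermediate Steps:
$x{\left(k \right)} = k + k^{2} + k \left(-28 + 2 k^{2}\right)$ ($x{\left(k \right)} = \left(k^{2} + \left(\left(k^{2} + k^{2}\right) - 28\right) k\right) + k = \left(k^{2} + \left(2 k^{2} - 28\right) k\right) + k = \left(k^{2} + \left(-28 + 2 k^{2}\right) k\right) + k = \left(k^{2} + k \left(-28 + 2 k^{2}\right)\right) + k = k + k^{2} + k \left(-28 + 2 k^{2}\right)$)
$z{\left(r,s \right)} = 180 + s$
$\left(z{\left(-80,x{\left(18 \right)} \right)} + 1300295\right) - 1987478 = \left(\left(180 + 18 \left(-27 + 18 + 2 \cdot 18^{2}\right)\right) + 1300295\right) - 1987478 = \left(\left(180 + 18 \left(-27 + 18 + 2 \cdot 324\right)\right) + 1300295\right) - 1987478 = \left(\left(180 + 18 \left(-27 + 18 + 648\right)\right) + 1300295\right) - 1987478 = \left(\left(180 + 18 \cdot 639\right) + 1300295\right) - 1987478 = \left(\left(180 + 11502\right) + 1300295\right) - 1987478 = \left(11682 + 1300295\right) - 1987478 = 1311977 - 1987478 = -675501$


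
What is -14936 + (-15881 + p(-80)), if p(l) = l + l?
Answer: -30977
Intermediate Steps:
p(l) = 2*l
-14936 + (-15881 + p(-80)) = -14936 + (-15881 + 2*(-80)) = -14936 + (-15881 - 160) = -14936 - 16041 = -30977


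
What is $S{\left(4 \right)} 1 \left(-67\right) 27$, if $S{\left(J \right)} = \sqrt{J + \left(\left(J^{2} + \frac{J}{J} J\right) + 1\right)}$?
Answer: $-9045$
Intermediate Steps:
$S{\left(J \right)} = \sqrt{1 + J^{2} + 2 J}$ ($S{\left(J \right)} = \sqrt{J + \left(\left(J^{2} + 1 J\right) + 1\right)} = \sqrt{J + \left(\left(J^{2} + J\right) + 1\right)} = \sqrt{J + \left(\left(J + J^{2}\right) + 1\right)} = \sqrt{J + \left(1 + J + J^{2}\right)} = \sqrt{1 + J^{2} + 2 J}$)
$S{\left(4 \right)} 1 \left(-67\right) 27 = \sqrt{1 + 4^{2} + 2 \cdot 4} \cdot 1 \left(-67\right) 27 = \sqrt{1 + 16 + 8} \cdot 1 \left(-67\right) 27 = \sqrt{25} \cdot 1 \left(-67\right) 27 = 5 \cdot 1 \left(-67\right) 27 = 5 \left(-67\right) 27 = \left(-335\right) 27 = -9045$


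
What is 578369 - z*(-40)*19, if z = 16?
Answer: 590529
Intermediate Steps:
578369 - z*(-40)*19 = 578369 - 16*(-40)*19 = 578369 - (-640)*19 = 578369 - 1*(-12160) = 578369 + 12160 = 590529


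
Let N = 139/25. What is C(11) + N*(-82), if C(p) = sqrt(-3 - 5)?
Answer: -11398/25 + 2*I*sqrt(2) ≈ -455.92 + 2.8284*I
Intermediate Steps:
N = 139/25 (N = 139*(1/25) = 139/25 ≈ 5.5600)
C(p) = 2*I*sqrt(2) (C(p) = sqrt(-8) = 2*I*sqrt(2))
C(11) + N*(-82) = 2*I*sqrt(2) + (139/25)*(-82) = 2*I*sqrt(2) - 11398/25 = -11398/25 + 2*I*sqrt(2)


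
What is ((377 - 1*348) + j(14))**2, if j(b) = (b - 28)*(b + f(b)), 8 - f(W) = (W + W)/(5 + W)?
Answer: 24098281/361 ≈ 66754.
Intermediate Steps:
f(W) = 8 - 2*W/(5 + W) (f(W) = 8 - (W + W)/(5 + W) = 8 - 2*W/(5 + W))
j(b) = (-28 + b)*(b + 2*(20 + 3*b)/(5 + b)) (j(b) = (b - 28)*(b + 2*(20 + 3*b)/(5 + b)) = (-28 + b)*(b + 2*(20 + 3*b)/(5 + b)))
((377 - 1*348) + j(14))**2 = ((377 - 1*348) + (-1120 + 14**3 - 268*14 - 17*14**2)/(5 + 14))**2 = ((377 - 348) + (-1120 + 2744 - 3752 - 17*196)/19)**2 = (29 + (-1120 + 2744 - 3752 - 3332)/19)**2 = (29 + (1/19)*(-5460))**2 = (29 - 5460/19)**2 = (-4909/19)**2 = 24098281/361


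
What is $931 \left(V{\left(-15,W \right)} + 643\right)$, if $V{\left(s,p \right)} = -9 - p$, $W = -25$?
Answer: $613529$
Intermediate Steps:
$931 \left(V{\left(-15,W \right)} + 643\right) = 931 \left(\left(-9 - -25\right) + 643\right) = 931 \left(\left(-9 + 25\right) + 643\right) = 931 \left(16 + 643\right) = 931 \cdot 659 = 613529$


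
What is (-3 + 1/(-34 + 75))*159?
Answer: -19398/41 ≈ -473.12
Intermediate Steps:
(-3 + 1/(-34 + 75))*159 = (-3 + 1/41)*159 = -122/41*159 = -19398/41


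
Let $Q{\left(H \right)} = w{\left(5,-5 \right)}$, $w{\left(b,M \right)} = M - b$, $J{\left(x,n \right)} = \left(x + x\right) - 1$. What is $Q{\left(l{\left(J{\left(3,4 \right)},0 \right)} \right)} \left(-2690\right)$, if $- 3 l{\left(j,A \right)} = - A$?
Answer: $26900$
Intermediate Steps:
$J{\left(x,n \right)} = -1 + 2 x$ ($J{\left(x,n \right)} = 2 x - 1 = -1 + 2 x$)
$l{\left(j,A \right)} = \frac{A}{3}$ ($l{\left(j,A \right)} = - \frac{\left(-1\right) A}{3} = \frac{A}{3}$)
$Q{\left(H \right)} = -10$ ($Q{\left(H \right)} = -5 - 5 = -10$)
$Q{\left(l{\left(J{\left(3,4 \right)},0 \right)} \right)} \left(-2690\right) = \left(-10\right) \left(-2690\right) = 26900$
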